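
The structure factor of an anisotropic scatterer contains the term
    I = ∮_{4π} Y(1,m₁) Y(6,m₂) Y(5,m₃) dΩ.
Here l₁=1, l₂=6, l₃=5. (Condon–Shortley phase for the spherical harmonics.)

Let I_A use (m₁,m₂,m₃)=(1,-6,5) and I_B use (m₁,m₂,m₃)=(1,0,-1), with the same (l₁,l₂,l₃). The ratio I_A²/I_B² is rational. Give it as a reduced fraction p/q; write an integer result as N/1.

Shared (l₁,l₂,l₃)=(1,6,5): N and (l;000)² cancel in I_A²/I_B².
A: Δ = 2!·0!·10!/13! = 1/858; Racah Σ t=0..0: t=0:+1/7257600 = 1/7257600; ⇒ 3j(1 6 5; 1 -6 5)² = 1/13, sgn +1
B: Δ = 2!·0!·10!/13! = 1/858; Racah Σ t=0..0: t=0:+1/34560 = 1/34560; ⇒ 3j(1 6 5; 1 0 -1)² = 5/286, sgn +1
I_A²/I_B² = (1/13)/(5/286) = 22/5

22/5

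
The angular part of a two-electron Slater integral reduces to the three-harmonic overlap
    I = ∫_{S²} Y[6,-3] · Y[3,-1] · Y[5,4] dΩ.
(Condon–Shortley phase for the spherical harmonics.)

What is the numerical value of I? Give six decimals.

0.176531

m-sum 0 ✓  L=14 even ✓  3≤5≤9 ✓
Π(2lᵢ+1) = 13×7×11 = 1001
triangle coeff Δ(6,3,5) = 1/675675
Σ_t [1,3]: t=1:−1/8640 t=2:+1/2304 t=3:−1/8640 = 7/34560
(3j)²=7/429 [(6 3 5; 0 0 0)], sign=-1
Σ_t [1,2]: t=1:−1/241920 t=2:+1/40320 = 1/48384
(3j)²=24/1001 [(6 3 5; -3 -1 4)], sign=-1
⇒ 4πI² = 56/143
I = (+1)√(56/143/(4π)) = 0.17653103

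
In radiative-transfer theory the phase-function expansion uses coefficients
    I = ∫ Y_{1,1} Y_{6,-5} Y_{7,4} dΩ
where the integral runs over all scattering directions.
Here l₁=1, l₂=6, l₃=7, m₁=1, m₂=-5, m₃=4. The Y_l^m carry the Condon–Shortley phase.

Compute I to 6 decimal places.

Rules hold: Σm=0, L=14 even, 5≤7≤7.
N = 3·13·15 = 585
Δ = 0!·2!·12!/15! = 1/1365
Racah Σ t=0..0: t=0:+1/518400 = 1/518400
⇒ 3j(1 6 7; 0 0 0)² = 7/195, sgn -1
Racah Σ t=0..0: t=0:+1/79833600 = 1/79833600
⇒ 3j(1 6 7; 1 -5 4)² = 1/455, sgn -1
4πI² = N·(3j₀)²·(3jₘ)² = 3/65
I = +1·√(0.0461538/4π) = 0.06060368

0.060604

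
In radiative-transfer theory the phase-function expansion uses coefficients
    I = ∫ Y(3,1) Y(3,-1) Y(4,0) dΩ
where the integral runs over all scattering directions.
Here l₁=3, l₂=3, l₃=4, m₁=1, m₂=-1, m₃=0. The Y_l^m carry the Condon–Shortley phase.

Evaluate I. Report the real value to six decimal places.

m-sum 0 ✓  L=10 even ✓  0≤4≤6 ✓
Π(2lᵢ+1) = 7×7×9 = 441
triangle coeff Δ(3,3,4) = 1/34650
Σ_t [0,2]: t=0:+1/72 t=1:−1/16 t=2:+1/72 = -5/144
(3j)²=2/77 [(3 3 4; 0 0 0)], sign=-1
Σ_t [0,2]: t=0:+1/32 t=1:−1/36 t=2:+1/1152 = 5/1152
(3j)²=1/1386 [(3 3 4; 1 -1 0)], sign=+1
⇒ 4πI² = 1/121
I = (-1)√(1/121/(4π)) = -0.02564498

-0.025645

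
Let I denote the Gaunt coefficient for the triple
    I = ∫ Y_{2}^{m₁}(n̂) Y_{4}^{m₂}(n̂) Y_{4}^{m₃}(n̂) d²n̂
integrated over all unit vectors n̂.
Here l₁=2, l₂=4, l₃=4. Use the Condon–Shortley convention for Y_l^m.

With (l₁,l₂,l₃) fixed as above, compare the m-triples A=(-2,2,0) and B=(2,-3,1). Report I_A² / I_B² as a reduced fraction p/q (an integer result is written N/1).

10/7

Same 2,4,4: normalisation and zero-m 3j drop out of the ratio.
A: Δ: 2! 2! 6! / 11! → 1/13860; sum: t=2:+1/192 = 1/192; 3j²(2 4 4; -2 2 0) = Δ·Π!·Σ² = 3/77  (sign +1)
B: Δ: 2! 2! 6! / 11! → 1/13860; sum: t=0:+1/480 = 1/480; 3j²(2 4 4; 2 -3 1) = Δ·Π!·Σ² = 3/110  (sign -1)
I_A²/I_B² = (3/77)/(3/110) = 10/7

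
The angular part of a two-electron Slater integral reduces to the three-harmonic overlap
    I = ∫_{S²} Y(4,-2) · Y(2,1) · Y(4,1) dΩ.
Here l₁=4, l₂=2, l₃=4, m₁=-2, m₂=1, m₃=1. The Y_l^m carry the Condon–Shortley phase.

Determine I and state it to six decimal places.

0.127700

Rules hold: Σm=0, L=10 even, 2≤4≤6.
N = 9·5·9 = 405
Δ = 2!·6!·2!/11! = 1/13860
Racah Σ t=0..2: t=0:+1/192 t=1:−1/36 t=2:+1/192 = -5/288
⇒ 3j(4 2 4; 0 0 0)² = 20/693, sgn -1
Racah Σ t=1..2: t=1:−1/240 t=2:+1/96 = 1/160
⇒ 3j(4 2 4; -2 1 1)² = 27/1540, sgn -1
4πI² = N·(3j₀)²·(3jₘ)² = 1215/5929
I = +1·√(0.204925/4π) = 0.12770047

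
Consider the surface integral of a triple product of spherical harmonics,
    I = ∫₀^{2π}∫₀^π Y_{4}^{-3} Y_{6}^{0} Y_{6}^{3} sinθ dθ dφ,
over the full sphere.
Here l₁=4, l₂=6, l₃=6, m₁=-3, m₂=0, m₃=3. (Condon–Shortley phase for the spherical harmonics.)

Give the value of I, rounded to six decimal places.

Rules hold: Σm=0, L=16 even, 2≤6≤10.
N = 9·13·13 = 1521
Δ = 4!·4!·8!/17! = 1/15315300
Racah Σ t=0..4: t=0:+1/829440 t=1:−1/25920 t=2:+1/9216 t=3:−1/25920 t=4:+1/829440 = 7/207360
⇒ 3j(4 6 6; 0 0 0)² = 28/2431, sgn +1
Racah Σ t=3..4: t=3:−1/103680 t=4:+1/207360 = -1/207360
⇒ 3j(4 6 6; -3 0 3)² = 21/2431, sgn +1
4πI² = N·(3j₀)²·(3jₘ)² = 5292/34969
I = +1·√(0.151334/4π) = 0.10973960

0.109740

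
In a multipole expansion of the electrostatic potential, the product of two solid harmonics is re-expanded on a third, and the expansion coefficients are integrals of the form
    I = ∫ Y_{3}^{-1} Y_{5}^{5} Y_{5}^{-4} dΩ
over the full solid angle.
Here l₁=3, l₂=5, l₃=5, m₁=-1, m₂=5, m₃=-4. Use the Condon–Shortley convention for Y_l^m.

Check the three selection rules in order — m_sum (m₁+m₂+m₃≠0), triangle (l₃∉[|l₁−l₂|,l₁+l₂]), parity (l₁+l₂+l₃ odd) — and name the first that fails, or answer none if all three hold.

parity

azimuthal sum: -1 + 5 − 4 = 0  ✓
2 ≤ 5 ≤ 8 (triangle on l)  ✓
L = 3 + 5 + 5 = 13 (odd)  ✗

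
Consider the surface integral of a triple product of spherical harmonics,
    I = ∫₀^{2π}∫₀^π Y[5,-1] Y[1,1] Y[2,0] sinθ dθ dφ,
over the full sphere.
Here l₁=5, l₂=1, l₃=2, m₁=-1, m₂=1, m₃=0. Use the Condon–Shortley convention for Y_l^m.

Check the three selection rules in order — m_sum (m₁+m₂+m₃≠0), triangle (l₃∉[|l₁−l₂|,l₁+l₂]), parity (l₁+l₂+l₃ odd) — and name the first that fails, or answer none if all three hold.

Σmᵢ = 0  ✓
l₃∈[|l₁−l₂|,l₁+l₂]=[4,6], have l₃=2  ✗
Σlᵢ = 8 ⇒ even

triangle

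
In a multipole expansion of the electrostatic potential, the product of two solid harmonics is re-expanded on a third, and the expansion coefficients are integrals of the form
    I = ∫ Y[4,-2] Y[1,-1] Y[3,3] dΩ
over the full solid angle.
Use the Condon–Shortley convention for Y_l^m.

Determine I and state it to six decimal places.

m-sum 0 ✓  L=8 even ✓  3≤3≤5 ✓
Π(2lᵢ+1) = 9×3×7 = 189
triangle coeff Δ(4,1,3) = 1/252
Σ_t [1,1]: t=1:−1/36 = -1/36
(3j)²=4/63 [(4 1 3; 0 0 0)], sign=+1
Σ_t [0,0]: t=0:+1/1440 = 1/1440
(3j)²=1/252 [(4 1 3; -2 -1 3)], sign=+1
⇒ 4πI² = 1/21
I = (+1)√(1/21/(4π)) = 0.06155813

0.061558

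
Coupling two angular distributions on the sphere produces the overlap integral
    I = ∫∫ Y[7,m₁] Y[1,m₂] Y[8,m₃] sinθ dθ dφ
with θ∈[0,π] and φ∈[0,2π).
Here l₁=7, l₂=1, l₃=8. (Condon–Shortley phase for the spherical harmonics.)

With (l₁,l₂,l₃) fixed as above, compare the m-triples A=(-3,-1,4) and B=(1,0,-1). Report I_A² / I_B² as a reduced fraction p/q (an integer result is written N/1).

22/21

l's match ⇒ only the (l;m) 3-j factors differ between A and B.
A: triangle coeff Δ(7,1,8) = 1/2040; Σ_t [0,0]: t=0:+1/174182400 = 1/174182400; (3j)²=11/340 [(7 1 8; -3 -1 4)], sign=+1
B: triangle coeff Δ(7,1,8) = 1/2040; Σ_t [0,0]: t=0:+1/29030400 = 1/29030400; (3j)²=21/680 [(7 1 8; 1 0 -1)], sign=-1
I_A²/I_B² = (11/340)/(21/680) = 22/21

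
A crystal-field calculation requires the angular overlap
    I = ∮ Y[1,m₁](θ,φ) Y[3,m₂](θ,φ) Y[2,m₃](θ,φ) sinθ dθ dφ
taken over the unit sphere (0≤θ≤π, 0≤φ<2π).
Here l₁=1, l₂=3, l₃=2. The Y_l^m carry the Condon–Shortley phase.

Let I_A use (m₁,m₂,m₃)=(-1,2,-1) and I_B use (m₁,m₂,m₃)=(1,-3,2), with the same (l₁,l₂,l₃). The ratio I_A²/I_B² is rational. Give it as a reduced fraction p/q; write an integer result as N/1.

Same 1,3,2: normalisation and zero-m 3j drop out of the ratio.
A: Δ: 2! 0! 4! / 7! → 1/105; sum: t=2:+1/12 = 1/12; 3j²(1 3 2; -1 2 -1) = Δ·Π!·Σ² = 2/21  (sign -1)
B: Δ: 2! 0! 4! / 7! → 1/105; sum: t=0:+1/48 = 1/48; 3j²(1 3 2; 1 -3 2) = Δ·Π!·Σ² = 1/7  (sign +1)
I_A²/I_B² = (2/21)/(1/7) = 2/3

2/3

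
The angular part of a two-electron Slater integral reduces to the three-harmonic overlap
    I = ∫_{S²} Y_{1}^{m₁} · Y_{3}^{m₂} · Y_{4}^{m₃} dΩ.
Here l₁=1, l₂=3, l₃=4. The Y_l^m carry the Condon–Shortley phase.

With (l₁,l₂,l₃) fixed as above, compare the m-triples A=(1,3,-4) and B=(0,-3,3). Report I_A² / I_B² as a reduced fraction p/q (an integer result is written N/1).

Same 1,3,4: normalisation and zero-m 3j drop out of the ratio.
A: Δ: 0! 2! 6! / 9! → 1/252; sum: t=0:+1/1440 = 1/1440; 3j²(1 3 4; 1 3 -4) = Δ·Π!·Σ² = 1/9  (sign +1)
B: Δ: 0! 2! 6! / 9! → 1/252; sum: t=0:+1/720 = 1/720; 3j²(1 3 4; 0 -3 3) = Δ·Π!·Σ² = 1/36  (sign -1)
I_A²/I_B² = (1/9)/(1/36) = 4/1

4/1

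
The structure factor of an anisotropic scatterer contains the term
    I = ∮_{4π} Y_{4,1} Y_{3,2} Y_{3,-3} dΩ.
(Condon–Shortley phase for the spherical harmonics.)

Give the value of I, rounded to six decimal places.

0.140463

m-sum 0 ✓  L=10 even ✓  1≤3≤7 ✓
Π(2lᵢ+1) = 9×7×7 = 441
triangle coeff Δ(4,3,3) = 1/34650
Σ_t [1,3]: t=1:−1/72 t=2:+1/16 t=3:−1/72 = 5/144
(3j)²=2/77 [(4 3 3; 0 0 0)], sign=-1
Σ_t [3,3]: t=3:−1/288 = -1/288
(3j)²=5/231 [(4 3 3; 1 2 -3)], sign=-1
⇒ 4πI² = 30/121
I = (+1)√(30/121/(4π)) = 0.14046335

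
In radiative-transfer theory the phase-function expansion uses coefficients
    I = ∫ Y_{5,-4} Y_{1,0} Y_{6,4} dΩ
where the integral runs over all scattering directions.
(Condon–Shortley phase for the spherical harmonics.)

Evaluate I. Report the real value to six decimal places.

Rules hold: Σm=0, L=12 even, 4≤6≤6.
N = 11·3·13 = 429
Δ = 0!·10!·2!/13! = 1/858
Racah Σ t=0..0: t=0:+1/14400 = 1/14400
⇒ 3j(5 1 6; 0 0 0)² = 6/143, sgn +1
Racah Σ t=0..0: t=0:+1/362880 = 1/362880
⇒ 3j(5 1 6; -4 0 4)² = 10/429, sgn +1
4πI² = N·(3j₀)²·(3jₘ)² = 60/143
I = +1·√(0.41958/4π) = 0.18272698

0.182727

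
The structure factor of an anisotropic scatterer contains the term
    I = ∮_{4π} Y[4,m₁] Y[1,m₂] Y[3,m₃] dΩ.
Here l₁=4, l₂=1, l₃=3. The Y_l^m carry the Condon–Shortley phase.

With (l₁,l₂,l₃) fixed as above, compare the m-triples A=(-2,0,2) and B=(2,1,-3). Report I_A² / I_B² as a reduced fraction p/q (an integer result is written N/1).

Same 4,1,3: normalisation and zero-m 3j drop out of the ratio.
A: Δ: 2! 6! 0! / 9! → 1/252; sum: t=1:−1/120 = -1/120; 3j²(4 1 3; -2 0 2) = Δ·Π!·Σ² = 1/21  (sign +1)
B: Δ: 2! 6! 0! / 9! → 1/252; sum: t=2:+1/1440 = 1/1440; 3j²(4 1 3; 2 1 -3) = Δ·Π!·Σ² = 1/252  (sign +1)
I_A²/I_B² = (1/21)/(1/252) = 12/1

12/1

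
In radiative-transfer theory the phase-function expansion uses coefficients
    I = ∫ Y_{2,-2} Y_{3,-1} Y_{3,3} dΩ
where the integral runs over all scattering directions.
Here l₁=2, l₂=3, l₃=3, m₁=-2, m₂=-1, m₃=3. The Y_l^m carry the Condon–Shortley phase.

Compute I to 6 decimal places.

0.132981

m-sum 0 ✓  L=8 even ✓  1≤3≤5 ✓
Π(2lᵢ+1) = 5×7×7 = 245
triangle coeff Δ(2,3,3) = 1/3780
Σ_t [0,2]: t=0:+1/24 t=1:−1/4 t=2:+1/24 = -1/6
(3j)²=4/105 [(2 3 3; 0 0 0)], sign=+1
Σ_t [2,2]: t=2:+1/96 = 1/96
(3j)²=1/42 [(2 3 3; -2 -1 3)], sign=+1
⇒ 4πI² = 2/9
I = (+1)√(2/9/(4π)) = 0.13298076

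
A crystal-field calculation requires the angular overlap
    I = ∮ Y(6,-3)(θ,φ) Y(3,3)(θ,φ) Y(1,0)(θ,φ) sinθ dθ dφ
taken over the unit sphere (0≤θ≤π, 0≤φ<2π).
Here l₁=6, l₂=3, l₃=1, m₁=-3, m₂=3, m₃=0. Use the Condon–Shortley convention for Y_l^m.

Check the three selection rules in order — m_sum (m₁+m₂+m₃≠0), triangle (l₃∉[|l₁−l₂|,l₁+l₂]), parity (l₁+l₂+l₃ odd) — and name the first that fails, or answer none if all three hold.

m₁+m₂+m₃ = -3 + 3 + 0 = 0  ✓
triangle: |6−3|=3 ≤ l₃=1 ≤ 6+3=9  ✗
parity: l₁+l₂+l₃ = 10 is even

triangle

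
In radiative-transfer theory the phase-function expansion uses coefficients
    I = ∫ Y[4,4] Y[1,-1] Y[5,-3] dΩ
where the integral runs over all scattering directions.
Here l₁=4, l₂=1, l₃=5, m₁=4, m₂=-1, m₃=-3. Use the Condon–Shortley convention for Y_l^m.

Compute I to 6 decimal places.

Rules hold: Σm=0, L=10 even, 3≤5≤5.
N = 9·3·11 = 297
Δ = 0!·8!·2!/11! = 1/495
Racah Σ t=0..0: t=0:+1/576 = 1/576
⇒ 3j(4 1 5; 0 0 0)² = 5/99, sgn -1
Racah Σ t=0..0: t=0:+1/80640 = 1/80640
⇒ 3j(4 1 5; 4 -1 -3)² = 1/495, sgn +1
4πI² = N·(3j₀)²·(3jₘ)² = 1/33
I = -1·√(0.030303/4π) = -0.04910640

-0.049106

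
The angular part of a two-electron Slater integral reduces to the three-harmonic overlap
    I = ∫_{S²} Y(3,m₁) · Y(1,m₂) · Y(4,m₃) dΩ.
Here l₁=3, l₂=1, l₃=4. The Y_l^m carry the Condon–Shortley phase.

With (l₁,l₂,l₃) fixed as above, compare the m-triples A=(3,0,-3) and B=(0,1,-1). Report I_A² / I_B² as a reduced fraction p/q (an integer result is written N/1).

7/10

l's match ⇒ only the (l;m) 3-j factors differ between A and B.
A: triangle coeff Δ(3,1,4) = 1/252; Σ_t [0,0]: t=0:+1/720 = 1/720; (3j)²=1/36 [(3 1 4; 3 0 -3)], sign=-1
B: triangle coeff Δ(3,1,4) = 1/252; Σ_t [0,0]: t=0:+1/72 = 1/72; (3j)²=5/126 [(3 1 4; 0 1 -1)], sign=-1
I_A²/I_B² = (1/36)/(5/126) = 7/10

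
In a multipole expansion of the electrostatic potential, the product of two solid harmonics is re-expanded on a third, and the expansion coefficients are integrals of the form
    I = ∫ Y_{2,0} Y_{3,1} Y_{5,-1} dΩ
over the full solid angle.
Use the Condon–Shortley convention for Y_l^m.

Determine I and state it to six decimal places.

Checks pass: Σm=0; 10 even; l₃=5∈[1,5].
(2·2+1)(2·3+1)(2·5+1) = 385
Δ: 0! 4! 6! / 11! → 1/2310
sum: t=0:+1/144 = 1/144
3j²(2 3 5; 0 0 0) = Δ·Π!·Σ² = 10/231  (sign -1)
sum: t=0:+1/192 = 1/192
3j²(2 3 5; 0 1 -1) = Δ·Π!·Σ² = 3/77  (sign +1)
combine: 4πI² = 385·10/231·3/77 = 50/77
take √, sign -1: I = -0.22731846

-0.227318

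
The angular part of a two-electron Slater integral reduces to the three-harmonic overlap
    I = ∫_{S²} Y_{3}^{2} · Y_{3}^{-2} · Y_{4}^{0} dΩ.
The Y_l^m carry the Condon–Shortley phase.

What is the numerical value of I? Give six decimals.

m-sum 0 ✓  L=10 even ✓  0≤4≤6 ✓
Π(2lᵢ+1) = 7×7×9 = 441
triangle coeff Δ(3,3,4) = 1/34650
Σ_t [0,2]: t=0:+1/72 t=1:−1/16 t=2:+1/72 = -5/144
(3j)²=2/77 [(3 3 4; 0 0 0)], sign=-1
Σ_t [0,1]: t=0:+1/72 t=1:−1/576 = 7/576
(3j)²=7/198 [(3 3 4; 2 -2 0)], sign=+1
⇒ 4πI² = 49/121
I = (-1)√(49/121/(4π)) = -0.17951487

-0.179515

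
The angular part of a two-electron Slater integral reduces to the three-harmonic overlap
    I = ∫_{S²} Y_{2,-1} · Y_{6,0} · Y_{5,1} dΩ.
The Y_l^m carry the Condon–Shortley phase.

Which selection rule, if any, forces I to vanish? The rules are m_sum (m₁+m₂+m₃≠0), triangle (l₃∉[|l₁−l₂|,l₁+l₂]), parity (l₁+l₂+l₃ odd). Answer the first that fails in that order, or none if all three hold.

parity

azimuthal sum: -1 + 0 + 1 = 0  ✓
4 ≤ 5 ≤ 8 (triangle on l)  ✓
L = 2 + 6 + 5 = 13 (odd)  ✗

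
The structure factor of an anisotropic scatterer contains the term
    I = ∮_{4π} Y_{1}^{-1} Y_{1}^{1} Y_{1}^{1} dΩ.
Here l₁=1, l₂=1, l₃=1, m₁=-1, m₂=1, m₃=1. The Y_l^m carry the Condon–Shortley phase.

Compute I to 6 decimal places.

0.000000

-1 + 1 + 1 = 1 ≠ 0: azimuthal integral kills it; I = 0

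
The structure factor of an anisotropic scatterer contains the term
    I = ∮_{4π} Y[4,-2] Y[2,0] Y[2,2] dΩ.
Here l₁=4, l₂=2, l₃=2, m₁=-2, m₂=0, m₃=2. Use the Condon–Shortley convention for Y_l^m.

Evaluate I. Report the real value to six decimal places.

0.156078

m-sum 0 ✓  L=8 even ✓  2≤2≤6 ✓
Π(2lᵢ+1) = 9×5×5 = 225
triangle coeff Δ(4,2,2) = 1/630
Σ_t [2,2]: t=2:+1/16 = 1/16
(3j)²=2/35 [(4 2 2; 0 0 0)], sign=+1
Σ_t [2,2]: t=2:+1/96 = 1/96
(3j)²=1/42 [(4 2 2; -2 0 2)], sign=+1
⇒ 4πI² = 15/49
I = (+1)√(15/49/(4π)) = 0.15607835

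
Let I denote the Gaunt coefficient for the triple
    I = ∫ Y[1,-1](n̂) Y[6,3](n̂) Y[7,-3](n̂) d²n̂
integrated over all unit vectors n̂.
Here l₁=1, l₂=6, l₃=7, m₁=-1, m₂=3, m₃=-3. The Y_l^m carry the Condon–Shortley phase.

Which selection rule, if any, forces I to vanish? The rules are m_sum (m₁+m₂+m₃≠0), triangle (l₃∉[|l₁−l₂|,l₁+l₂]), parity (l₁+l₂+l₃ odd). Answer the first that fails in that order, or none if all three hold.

m_sum

m₁+m₂+m₃ = -1 + 3 − 3 = -1  ✗
triangle: |1−6|=5 ≤ l₃=7 ≤ 1+6=7
parity: l₁+l₂+l₃ = 14 is even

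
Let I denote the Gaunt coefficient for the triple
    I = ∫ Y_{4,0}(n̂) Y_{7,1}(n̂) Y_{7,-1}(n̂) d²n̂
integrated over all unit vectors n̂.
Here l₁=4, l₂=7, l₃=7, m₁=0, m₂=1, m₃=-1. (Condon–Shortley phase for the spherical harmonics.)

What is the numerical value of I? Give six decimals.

-0.102403

m-sum 0 ✓  L=18 even ✓  3≤7≤11 ✓
Π(2lᵢ+1) = 9×15×15 = 2025
triangle coeff Δ(4,7,7) = 1/58198140
Σ_t [0,4]: t=0:+1/17418240 t=1:−1/622080 t=2:+1/230400 t=3:−1/622080 t=4:+1/17418240 = 1/806400
(3j)²=2268/230945 [(4 7 7; 0 0 0)], sign=-1
Σ_t [0,4]: t=0:+1/46448640 t=1:−1/1088640 t=2:+1/276480 t=3:−1/518400 t=4:+1/9953280 = 23/25804800
(3j)²=42849/6466460 [(4 7 7; 0 1 -1)], sign=+1
⇒ 4πI² = 281132289/2133423721
I = (-1)√(281132289/2133423721/(4π)) = -0.10240281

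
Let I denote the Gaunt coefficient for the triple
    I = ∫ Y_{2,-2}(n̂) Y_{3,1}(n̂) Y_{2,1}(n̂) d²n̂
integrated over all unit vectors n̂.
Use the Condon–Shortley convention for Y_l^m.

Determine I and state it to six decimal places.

l₁+l₂+l₃=7 is odd: 3j(l;000)=0 ⇒ I=0

0.000000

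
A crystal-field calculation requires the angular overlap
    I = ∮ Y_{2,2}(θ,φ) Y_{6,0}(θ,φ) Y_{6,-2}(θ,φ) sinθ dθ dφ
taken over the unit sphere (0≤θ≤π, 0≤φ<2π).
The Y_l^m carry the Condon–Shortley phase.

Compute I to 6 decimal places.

-0.191909

Rules hold: Σm=0, L=14 even, 4≤6≤8.
N = 5·13·13 = 845
Δ = 2!·2!·10!/15! = 1/90090
Racah Σ t=0..2: t=0:+1/69120 t=1:−1/14400 t=2:+1/69120 = -7/172800
⇒ 3j(2 6 6; 0 0 0)² = 14/715, sgn -1
Racah Σ t=0..0: t=0:+1/69120 = 1/69120
⇒ 3j(2 6 6; 2 0 -2)² = 4/143, sgn +1
4πI² = N·(3j₀)²·(3jₘ)² = 56/121
I = -1·√(0.46281/4π) = -0.19190947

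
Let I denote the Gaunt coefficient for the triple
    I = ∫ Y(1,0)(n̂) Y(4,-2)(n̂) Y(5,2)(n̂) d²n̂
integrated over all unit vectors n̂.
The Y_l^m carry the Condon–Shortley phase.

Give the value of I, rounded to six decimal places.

0.225034

m-sum 0 ✓  L=10 even ✓  3≤5≤5 ✓
Π(2lᵢ+1) = 3×9×11 = 297
triangle coeff Δ(1,4,5) = 1/495
Σ_t [0,0]: t=0:+1/576 = 1/576
(3j)²=5/99 [(1 4 5; 0 0 0)], sign=-1
Σ_t [0,0]: t=0:+1/1440 = 1/1440
(3j)²=7/165 [(1 4 5; 0 -2 2)], sign=-1
⇒ 4πI² = 7/11
I = (+1)√(7/11/(4π)) = 0.22503380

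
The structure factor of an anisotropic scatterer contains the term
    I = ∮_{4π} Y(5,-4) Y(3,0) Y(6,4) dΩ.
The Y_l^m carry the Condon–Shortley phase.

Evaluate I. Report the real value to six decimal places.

m-sum 0 ✓  L=14 even ✓  2≤6≤8 ✓
Π(2lᵢ+1) = 11×7×13 = 1001
triangle coeff Δ(5,3,6) = 1/675675
Σ_t [0,2]: t=0:+1/8640 t=1:−1/2304 t=2:+1/8640 = -7/34560
(3j)²=7/429 [(5 3 6; 0 0 0)], sign=-1
Σ_t [1,2]: t=1:−1/161280 t=2:+1/60480 = 1/96768
(3j)²=15/1001 [(5 3 6; -4 0 4)], sign=+1
⇒ 4πI² = 35/143
I = (-1)√(35/143/(4π)) = -0.13956004

-0.139560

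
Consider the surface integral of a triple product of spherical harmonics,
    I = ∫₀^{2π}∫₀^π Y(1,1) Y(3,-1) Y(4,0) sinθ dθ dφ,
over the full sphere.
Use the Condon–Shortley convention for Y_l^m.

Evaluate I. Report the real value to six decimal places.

0.150786

Checks pass: Σm=0; 8 even; l₃=4∈[2,4].
(2·1+1)(2·3+1)(2·4+1) = 189
Δ: 0! 2! 6! / 9! → 1/252
sum: t=0:+1/36 = 1/36
3j²(1 3 4; 0 0 0) = Δ·Π!·Σ² = 4/63  (sign +1)
sum: t=0:+1/96 = 1/96
3j²(1 3 4; 1 -1 0) = Δ·Π!·Σ² = 1/42  (sign +1)
combine: 4πI² = 189·4/63·1/42 = 2/7
take √, sign +1: I = 0.15078601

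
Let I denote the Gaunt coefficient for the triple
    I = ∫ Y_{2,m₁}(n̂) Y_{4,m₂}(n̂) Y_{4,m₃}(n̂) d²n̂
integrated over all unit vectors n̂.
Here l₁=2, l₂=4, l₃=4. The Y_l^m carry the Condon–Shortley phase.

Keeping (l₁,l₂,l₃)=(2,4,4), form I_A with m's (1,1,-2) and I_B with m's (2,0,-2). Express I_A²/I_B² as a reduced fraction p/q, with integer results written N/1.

Same 2,4,4: normalisation and zero-m 3j drop out of the ratio.
A: Δ: 2! 2! 6! / 11! → 1/13860; sum: t=0:+1/240 t=1:−1/96 = -1/160; 3j²(2 4 4; 1 1 -2) = Δ·Π!·Σ² = 27/1540  (sign -1)
B: Δ: 2! 2! 6! / 11! → 1/13860; sum: t=0:+1/192 = 1/192; 3j²(2 4 4; 2 0 -2) = Δ·Π!·Σ² = 3/77  (sign +1)
I_A²/I_B² = (27/1540)/(3/77) = 9/20

9/20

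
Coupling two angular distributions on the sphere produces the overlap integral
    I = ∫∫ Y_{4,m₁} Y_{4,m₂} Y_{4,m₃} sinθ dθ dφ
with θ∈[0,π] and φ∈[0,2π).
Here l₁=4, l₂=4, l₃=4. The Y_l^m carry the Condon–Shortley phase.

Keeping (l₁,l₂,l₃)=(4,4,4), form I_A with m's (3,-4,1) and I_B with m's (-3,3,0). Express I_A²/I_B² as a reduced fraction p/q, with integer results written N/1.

10/9

Same 4,4,4: normalisation and zero-m 3j drop out of the ratio.
A: Δ: 4! 4! 4! / 13! → 1/450450; sum: t=0:+1/3456 = 1/3456; 3j²(4 4 4; 3 -4 1) = Δ·Π!·Σ² = 35/1287  (sign -1)
B: Δ: 4! 4! 4! / 13! → 1/450450; sum: t=3:−1/3456 t=4:+1/864 = 1/1152; 3j²(4 4 4; -3 3 0) = Δ·Π!·Σ² = 7/286  (sign +1)
I_A²/I_B² = (35/1287)/(7/286) = 10/9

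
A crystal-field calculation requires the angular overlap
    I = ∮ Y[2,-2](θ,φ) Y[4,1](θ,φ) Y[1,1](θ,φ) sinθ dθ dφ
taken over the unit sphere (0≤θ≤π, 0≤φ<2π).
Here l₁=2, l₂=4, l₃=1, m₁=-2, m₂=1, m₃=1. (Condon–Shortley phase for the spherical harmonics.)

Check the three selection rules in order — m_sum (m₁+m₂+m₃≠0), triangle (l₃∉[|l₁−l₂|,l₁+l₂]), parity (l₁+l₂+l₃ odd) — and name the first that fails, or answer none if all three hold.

azimuthal sum: -2 + 1 + 1 = 0  ✓
2 ≤ 1 ≤ 6 (triangle on l)  ✗
L = 2 + 4 + 1 = 7 (odd)

triangle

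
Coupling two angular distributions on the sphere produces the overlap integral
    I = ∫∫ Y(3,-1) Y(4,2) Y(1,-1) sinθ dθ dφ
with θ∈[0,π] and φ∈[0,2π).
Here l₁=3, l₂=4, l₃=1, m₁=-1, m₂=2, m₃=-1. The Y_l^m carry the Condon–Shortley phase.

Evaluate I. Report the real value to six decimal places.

Checks pass: Σm=0; 8 even; l₃=1∈[1,7].
(2·3+1)(2·4+1)(2·1+1) = 189
Δ: 6! 0! 2! / 9! → 1/252
sum: t=3:−1/36 = -1/36
3j²(3 4 1; 0 0 0) = Δ·Π!·Σ² = 4/63  (sign +1)
sum: t=4:+1/96 = 1/96
3j²(3 4 1; -1 2 -1) = Δ·Π!·Σ² = 5/84  (sign +1)
combine: 4πI² = 189·4/63·5/84 = 5/7
take √, sign +1: I = 0.23841361

0.238414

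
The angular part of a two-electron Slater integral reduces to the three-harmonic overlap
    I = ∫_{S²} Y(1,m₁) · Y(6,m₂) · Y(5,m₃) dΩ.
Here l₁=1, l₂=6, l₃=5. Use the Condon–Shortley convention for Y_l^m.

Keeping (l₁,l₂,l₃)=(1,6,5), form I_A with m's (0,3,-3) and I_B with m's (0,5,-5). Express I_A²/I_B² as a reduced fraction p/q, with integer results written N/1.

Same 1,6,5: normalisation and zero-m 3j drop out of the ratio.
A: Δ: 2! 0! 10! / 13! → 1/858; sum: t=1:−1/80640 = -1/80640; 3j²(1 6 5; 0 3 -3) = Δ·Π!·Σ² = 9/286  (sign -1)
B: Δ: 2! 0! 10! / 13! → 1/858; sum: t=1:−1/3628800 = -1/3628800; 3j²(1 6 5; 0 5 -5) = Δ·Π!·Σ² = 1/78  (sign -1)
I_A²/I_B² = (9/286)/(1/78) = 27/11

27/11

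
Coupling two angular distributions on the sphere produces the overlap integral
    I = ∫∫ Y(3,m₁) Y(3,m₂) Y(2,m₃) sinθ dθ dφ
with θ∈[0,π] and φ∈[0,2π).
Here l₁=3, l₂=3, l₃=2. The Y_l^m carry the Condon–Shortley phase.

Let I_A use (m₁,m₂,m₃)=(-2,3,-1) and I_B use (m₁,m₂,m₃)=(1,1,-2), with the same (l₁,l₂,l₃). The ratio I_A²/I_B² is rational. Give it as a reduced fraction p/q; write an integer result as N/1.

25/24

Same 3,3,2: normalisation and zero-m 3j drop out of the ratio.
A: Δ: 4! 2! 2! / 9! → 1/3780; sum: t=4:+1/48 = 1/48; 3j²(3 3 2; -2 3 -1) = Δ·Π!·Σ² = 5/84  (sign -1)
B: Δ: 4! 2! 2! / 9! → 1/3780; sum: t=2:+1/16 = 1/16; 3j²(3 3 2; 1 1 -2) = Δ·Π!·Σ² = 2/35  (sign +1)
I_A²/I_B² = (5/84)/(2/35) = 25/24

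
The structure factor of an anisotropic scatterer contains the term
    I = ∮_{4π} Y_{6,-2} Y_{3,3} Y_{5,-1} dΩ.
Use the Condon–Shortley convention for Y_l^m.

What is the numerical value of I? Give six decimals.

Rules hold: Σm=0, L=14 even, 3≤5≤9.
N = 13·7·11 = 1001
Δ = 4!·8!·2!/15! = 1/675675
Racah Σ t=1..3: t=1:−1/8640 t=2:+1/2304 t=3:−1/8640 = 7/34560
⇒ 3j(6 3 5; 0 0 0)² = 7/429, sgn -1
Racah Σ t=4..4: t=4:+1/27648 = 1/27648
⇒ 3j(6 3 5; -2 3 -1)² = 10/429, sgn +1
4πI² = N·(3j₀)²·(3jₘ)² = 490/1287
I = -1·√(0.38073/4π) = -0.17406195

-0.174062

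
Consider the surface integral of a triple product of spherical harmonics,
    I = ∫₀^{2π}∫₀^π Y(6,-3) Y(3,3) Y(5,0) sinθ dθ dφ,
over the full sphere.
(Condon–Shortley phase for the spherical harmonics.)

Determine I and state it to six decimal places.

m-sum 0 ✓  L=14 even ✓  3≤5≤9 ✓
Π(2lᵢ+1) = 13×7×11 = 1001
triangle coeff Δ(6,3,5) = 1/675675
Σ_t [1,3]: t=1:−1/8640 t=2:+1/2304 t=3:−1/8640 = 7/34560
(3j)²=7/429 [(6 3 5; 0 0 0)], sign=-1
Σ_t [4,4]: t=4:+1/34560 = 1/34560
(3j)²=4/143 [(6 3 5; -3 3 0)], sign=-1
⇒ 4πI² = 196/429
I = (+1)√(196/429/(4π)) = 0.19067531

0.190675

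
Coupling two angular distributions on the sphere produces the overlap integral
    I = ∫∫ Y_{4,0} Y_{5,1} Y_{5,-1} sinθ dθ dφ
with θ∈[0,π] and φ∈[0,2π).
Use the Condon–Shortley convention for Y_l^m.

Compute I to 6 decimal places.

-0.086798

Checks pass: Σm=0; 14 even; l₃=5∈[1,9].
(2·4+1)(2·5+1)(2·5+1) = 1089
Δ: 4! 4! 6! / 15! → 1/3153150
sum: t=0:+1/69120 t=1:−1/1728 t=2:+1/576 t=3:−1/1728 t=4:+1/69120 = 7/11520
3j²(4 5 5; 0 0 0) = Δ·Π!·Σ² = 2/143  (sign -1)
sum: t=0:+1/414720 t=1:−1/4320 t=2:+1/768 t=3:−1/1296 t=4:+1/27648 = 7/20736
3j²(4 5 5; 0 1 -1) = Δ·Π!·Σ² = 8/1287  (sign +1)
combine: 4πI² = 1089·2/143·8/1287 = 16/169
take √, sign -1: I = -0.08679840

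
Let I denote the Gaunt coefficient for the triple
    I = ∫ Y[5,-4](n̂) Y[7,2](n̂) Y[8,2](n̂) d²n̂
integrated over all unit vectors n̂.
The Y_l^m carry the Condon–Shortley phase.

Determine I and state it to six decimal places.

0.100621

Checks pass: Σm=0; 20 even; l₃=8∈[2,12].
(2·5+1)(2·7+1)(2·8+1) = 2805
Δ: 4! 6! 10! / 21! → 1/814773960
sum: t=0:+1/87091200 t=1:−1/4976640 t=2:+1/2073600 t=3:−1/4976640 t=4:+1/87091200 = 1/9676800
3j²(5 7 8; 0 0 0) = Δ·Π!·Σ² = 360/46189  (sign +1)
sum: t=3:−1/74649600 t=4:+1/41472000 = 1/93312000
3j²(5 7 8; -4 2 2) = Δ·Π!·Σ² = 1344/230945  (sign +1)
combine: 4πI² = 2805·360/46189·1344/230945 = 1451520/11408683
take √, sign +1: I = 0.10062105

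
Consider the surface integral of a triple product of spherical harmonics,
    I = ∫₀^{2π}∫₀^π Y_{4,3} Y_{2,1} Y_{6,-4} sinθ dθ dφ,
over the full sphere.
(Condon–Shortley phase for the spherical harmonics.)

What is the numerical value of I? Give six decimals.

m-sum 0 ✓  L=12 even ✓  2≤6≤6 ✓
Π(2lᵢ+1) = 9×5×13 = 585
triangle coeff Δ(4,2,6) = 1/6435
Σ_t [0,0]: t=0:+1/2304 = 1/2304
(3j)²=5/143 [(4 2 6; 0 0 0)], sign=+1
Σ_t [0,0]: t=0:+1/30240 = 1/30240
(3j)²=16/429 [(4 2 6; 3 1 -4)], sign=+1
⇒ 4πI² = 1200/1573
I = (+1)√(1200/1573/(4π)) = 0.24638901

0.246389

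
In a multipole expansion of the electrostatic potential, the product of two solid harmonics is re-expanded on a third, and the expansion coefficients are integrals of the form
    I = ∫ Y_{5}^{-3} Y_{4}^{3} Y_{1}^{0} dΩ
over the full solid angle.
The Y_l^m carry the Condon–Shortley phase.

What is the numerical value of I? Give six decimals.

-0.196426

m-sum 0 ✓  L=10 even ✓  1≤1≤9 ✓
Π(2lᵢ+1) = 11×9×3 = 297
triangle coeff Δ(5,4,1) = 1/495
Σ_t [4,4]: t=4:+1/576 = 1/576
(3j)²=5/99 [(5 4 1; 0 0 0)], sign=-1
Σ_t [7,7]: t=7:−1/5040 = -1/5040
(3j)²=16/495 [(5 4 1; -3 3 0)], sign=+1
⇒ 4πI² = 16/33
I = (-1)√(16/33/(4π)) = -0.19642560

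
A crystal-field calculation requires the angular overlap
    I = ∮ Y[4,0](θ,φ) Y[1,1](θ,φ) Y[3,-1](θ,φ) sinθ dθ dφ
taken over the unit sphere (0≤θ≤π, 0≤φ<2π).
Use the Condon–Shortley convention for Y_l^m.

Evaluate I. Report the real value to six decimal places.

0.150786

Rules hold: Σm=0, L=8 even, 3≤3≤5.
N = 9·3·7 = 189
Δ = 2!·6!·0!/9! = 1/252
Racah Σ t=1..1: t=1:−1/36 = -1/36
⇒ 3j(4 1 3; 0 0 0)² = 4/63, sgn +1
Racah Σ t=2..2: t=2:+1/96 = 1/96
⇒ 3j(4 1 3; 0 1 -1)² = 1/42, sgn +1
4πI² = N·(3j₀)²·(3jₘ)² = 2/7
I = +1·√(0.285714/4π) = 0.15078601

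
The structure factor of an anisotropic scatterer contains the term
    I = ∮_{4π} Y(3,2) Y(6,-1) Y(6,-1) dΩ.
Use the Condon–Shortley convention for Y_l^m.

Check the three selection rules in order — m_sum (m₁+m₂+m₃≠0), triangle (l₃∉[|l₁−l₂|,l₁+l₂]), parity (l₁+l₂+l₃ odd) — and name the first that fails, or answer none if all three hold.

m₁+m₂+m₃ = 2 − 1 − 1 = 0  ✓
triangle: |3−6|=3 ≤ l₃=6 ≤ 3+6=9  ✓
parity: l₁+l₂+l₃ = 15 is odd  ✗

parity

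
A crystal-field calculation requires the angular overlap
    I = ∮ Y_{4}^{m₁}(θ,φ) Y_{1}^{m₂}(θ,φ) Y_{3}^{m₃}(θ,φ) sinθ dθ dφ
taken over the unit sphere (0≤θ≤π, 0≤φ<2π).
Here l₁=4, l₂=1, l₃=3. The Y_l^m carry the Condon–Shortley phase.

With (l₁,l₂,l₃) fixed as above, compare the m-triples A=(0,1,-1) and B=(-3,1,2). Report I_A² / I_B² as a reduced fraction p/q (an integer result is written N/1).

l's match ⇒ only the (l;m) 3-j factors differ between A and B.
A: triangle coeff Δ(4,1,3) = 1/252; Σ_t [2,2]: t=2:+1/96 = 1/96; (3j)²=1/42 [(4 1 3; 0 1 -1)], sign=+1
B: triangle coeff Δ(4,1,3) = 1/252; Σ_t [2,2]: t=2:+1/240 = 1/240; (3j)²=1/12 [(4 1 3; -3 1 2)], sign=-1
I_A²/I_B² = (1/42)/(1/12) = 2/7

2/7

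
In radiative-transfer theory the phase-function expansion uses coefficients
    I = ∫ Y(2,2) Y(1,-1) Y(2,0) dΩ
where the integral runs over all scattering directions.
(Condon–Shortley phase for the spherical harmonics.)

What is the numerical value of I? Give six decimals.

0.000000

2 − 1 + 0 = 1 ≠ 0: azimuthal integral kills it; I = 0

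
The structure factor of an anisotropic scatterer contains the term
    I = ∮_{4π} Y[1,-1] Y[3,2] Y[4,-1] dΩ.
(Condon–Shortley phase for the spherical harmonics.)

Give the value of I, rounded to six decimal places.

-0.106622

Checks pass: Σm=0; 8 even; l₃=4∈[2,4].
(2·1+1)(2·3+1)(2·4+1) = 189
Δ: 0! 2! 6! / 9! → 1/252
sum: t=0:+1/36 = 1/36
3j²(1 3 4; 0 0 0) = Δ·Π!·Σ² = 4/63  (sign +1)
sum: t=0:+1/240 = 1/240
3j²(1 3 4; -1 2 -1) = Δ·Π!·Σ² = 1/84  (sign -1)
combine: 4πI² = 189·4/63·1/84 = 1/7
take √, sign -1: I = -0.10662181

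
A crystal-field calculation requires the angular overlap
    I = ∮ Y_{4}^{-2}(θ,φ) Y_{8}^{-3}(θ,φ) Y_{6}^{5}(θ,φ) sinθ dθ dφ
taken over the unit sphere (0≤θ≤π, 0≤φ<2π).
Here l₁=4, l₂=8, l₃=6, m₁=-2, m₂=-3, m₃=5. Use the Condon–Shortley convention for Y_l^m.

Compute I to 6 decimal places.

0.119359

m-sum 0 ✓  L=18 even ✓  4≤6≤12 ✓
Π(2lᵢ+1) = 9×17×13 = 1989
triangle coeff Δ(4,8,6) = 1/23279256
Σ_t [2,4]: t=2:+1/1658880 t=3:−1/518400 t=4:+1/1658880 = -1/1382400
(3j)²=504/46189 [(4 8 6; 0 0 0)], sign=-1
Σ_t [4,5]: t=4:+1/34836480 t=5:−1/435456000 = 23/870912000
(3j)²=5819/705432 [(4 8 6; -2 -3 5)], sign=-1
⇒ 4πI² = 14283/79781
I = (+1)√(14283/79781/(4π)) = 0.11935897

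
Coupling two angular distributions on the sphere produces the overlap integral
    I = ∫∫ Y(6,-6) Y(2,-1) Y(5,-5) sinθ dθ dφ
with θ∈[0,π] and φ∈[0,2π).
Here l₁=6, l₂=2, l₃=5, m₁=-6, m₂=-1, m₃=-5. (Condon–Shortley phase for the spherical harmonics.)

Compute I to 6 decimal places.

0.000000

m-sum = -6 − 1 − 5 = -12 ≠ 0 ⇒ I = 0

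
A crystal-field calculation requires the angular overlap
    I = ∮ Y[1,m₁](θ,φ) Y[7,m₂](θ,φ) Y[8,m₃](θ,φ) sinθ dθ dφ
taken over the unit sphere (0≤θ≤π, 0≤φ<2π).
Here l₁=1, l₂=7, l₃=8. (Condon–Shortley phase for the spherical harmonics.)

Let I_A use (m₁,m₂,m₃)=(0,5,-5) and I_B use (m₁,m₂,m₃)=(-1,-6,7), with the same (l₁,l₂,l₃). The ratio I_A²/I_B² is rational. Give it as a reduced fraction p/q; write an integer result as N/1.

13/35

l's match ⇒ only the (l;m) 3-j factors differ between A and B.
A: triangle coeff Δ(1,7,8) = 1/2040; Σ_t [0,0]: t=0:+1/958003200 = 1/958003200; (3j)²=13/680 [(1 7 8; 0 5 -5)], sign=-1
B: triangle coeff Δ(1,7,8) = 1/2040; Σ_t [0,0]: t=0:+1/12454041600 = 1/12454041600; (3j)²=7/136 [(1 7 8; -1 -6 7)], sign=-1
I_A²/I_B² = (13/680)/(7/136) = 13/35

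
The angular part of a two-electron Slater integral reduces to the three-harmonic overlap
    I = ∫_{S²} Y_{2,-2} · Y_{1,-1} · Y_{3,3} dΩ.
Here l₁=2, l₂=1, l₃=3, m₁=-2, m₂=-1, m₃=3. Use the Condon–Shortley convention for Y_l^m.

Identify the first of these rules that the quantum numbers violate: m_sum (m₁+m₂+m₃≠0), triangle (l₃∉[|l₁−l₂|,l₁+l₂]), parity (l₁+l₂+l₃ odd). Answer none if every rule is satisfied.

m₁+m₂+m₃ = -2 − 1 + 3 = 0  ✓
triangle: |2−1|=1 ≤ l₃=3 ≤ 2+1=3  ✓
parity: l₁+l₂+l₃ = 6 is even  ✓

none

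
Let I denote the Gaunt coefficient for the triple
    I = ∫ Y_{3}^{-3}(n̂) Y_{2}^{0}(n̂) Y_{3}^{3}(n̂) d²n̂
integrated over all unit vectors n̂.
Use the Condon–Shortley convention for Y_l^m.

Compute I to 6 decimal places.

0.210261

Checks pass: Σm=0; 8 even; l₃=3∈[1,5].
(2·3+1)(2·2+1)(2·3+1) = 245
Δ: 2! 4! 2! / 9! → 1/3780
sum: t=0:+1/24 t=1:−1/4 t=2:+1/24 = -1/6
3j²(3 2 3; 0 0 0) = Δ·Π!·Σ² = 4/105  (sign +1)
sum: t=2:+1/96 = 1/96
3j²(3 2 3; -3 0 3) = Δ·Π!·Σ² = 5/84  (sign +1)
combine: 4πI² = 245·4/105·5/84 = 5/9
take √, sign +1: I = 0.21026104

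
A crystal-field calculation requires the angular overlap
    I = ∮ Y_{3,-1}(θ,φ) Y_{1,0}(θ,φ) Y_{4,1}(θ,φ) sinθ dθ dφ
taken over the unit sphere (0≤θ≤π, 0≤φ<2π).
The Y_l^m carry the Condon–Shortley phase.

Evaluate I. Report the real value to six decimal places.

Rules hold: Σm=0, L=8 even, 2≤4≤4.
N = 7·3·9 = 189
Δ = 0!·6!·2!/9! = 1/252
Racah Σ t=0..0: t=0:+1/36 = 1/36
⇒ 3j(3 1 4; 0 0 0)² = 4/63, sgn +1
Racah Σ t=0..0: t=0:+1/48 = 1/48
⇒ 3j(3 1 4; -1 0 1)² = 5/84, sgn -1
4πI² = N·(3j₀)²·(3jₘ)² = 5/7
I = -1·√(0.714286/4π) = -0.23841361

-0.238414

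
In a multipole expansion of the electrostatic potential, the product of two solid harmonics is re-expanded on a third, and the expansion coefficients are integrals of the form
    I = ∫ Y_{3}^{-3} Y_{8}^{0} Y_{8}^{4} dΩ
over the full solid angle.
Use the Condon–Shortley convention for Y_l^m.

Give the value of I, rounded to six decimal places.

0.000000

m-sum = -3 + 0 + 4 = 1 ≠ 0 ⇒ I = 0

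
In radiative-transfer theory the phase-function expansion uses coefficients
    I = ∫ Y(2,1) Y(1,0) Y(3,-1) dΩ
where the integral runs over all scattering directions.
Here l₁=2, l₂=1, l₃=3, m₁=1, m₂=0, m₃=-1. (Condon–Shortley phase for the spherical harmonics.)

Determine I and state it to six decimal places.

Rules hold: Σm=0, L=6 even, 1≤3≤3.
N = 5·3·7 = 105
Δ = 0!·4!·2!/7! = 1/105
Racah Σ t=0..0: t=0:+1/4 = 1/4
⇒ 3j(2 1 3; 0 0 0)² = 3/35, sgn -1
Racah Σ t=0..0: t=0:+1/6 = 1/6
⇒ 3j(2 1 3; 1 0 -1)² = 8/105, sgn +1
4πI² = N·(3j₀)²·(3jₘ)² = 24/35
I = -1·√(0.685714/4π) = -0.23359668

-0.233597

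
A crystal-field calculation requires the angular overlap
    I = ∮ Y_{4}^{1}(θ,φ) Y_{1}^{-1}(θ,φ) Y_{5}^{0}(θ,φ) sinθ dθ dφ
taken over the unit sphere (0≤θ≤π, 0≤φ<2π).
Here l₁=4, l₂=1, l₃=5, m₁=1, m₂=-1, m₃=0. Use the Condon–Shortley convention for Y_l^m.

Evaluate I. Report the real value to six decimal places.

m-sum 0 ✓  L=10 even ✓  3≤5≤5 ✓
Π(2lᵢ+1) = 9×3×11 = 297
triangle coeff Δ(4,1,5) = 1/495
Σ_t [0,0]: t=0:+1/576 = 1/576
(3j)²=5/99 [(4 1 5; 0 0 0)], sign=-1
Σ_t [0,0]: t=0:+1/1440 = 1/1440
(3j)²=2/99 [(4 1 5; 1 -1 0)], sign=-1
⇒ 4πI² = 10/33
I = (+1)√(10/33/(4π)) = 0.15528807

0.155288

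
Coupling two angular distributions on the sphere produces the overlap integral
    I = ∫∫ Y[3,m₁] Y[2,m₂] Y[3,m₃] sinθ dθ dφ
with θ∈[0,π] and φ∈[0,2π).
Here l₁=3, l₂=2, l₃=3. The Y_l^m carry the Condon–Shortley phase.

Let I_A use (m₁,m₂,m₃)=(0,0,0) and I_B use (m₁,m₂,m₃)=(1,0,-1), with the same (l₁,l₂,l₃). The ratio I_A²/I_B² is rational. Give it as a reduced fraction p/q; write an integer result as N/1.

16/9

Shared (l₁,l₂,l₃)=(3,2,3): N and (l;000)² cancel in I_A²/I_B².
A: Δ = 2!·4!·2!/9! = 1/3780; Racah Σ t=0..2: t=0:+1/24 t=1:−1/4 t=2:+1/24 = -1/6; ⇒ 3j(3 2 3; 0 0 0)² = 4/105, sgn +1
B: Δ = 2!·4!·2!/9! = 1/3780; Racah Σ t=0..2: t=0:+1/16 t=1:−1/6 t=2:+1/96 = -3/32; ⇒ 3j(3 2 3; 1 0 -1)² = 3/140, sgn -1
I_A²/I_B² = (4/105)/(3/140) = 16/9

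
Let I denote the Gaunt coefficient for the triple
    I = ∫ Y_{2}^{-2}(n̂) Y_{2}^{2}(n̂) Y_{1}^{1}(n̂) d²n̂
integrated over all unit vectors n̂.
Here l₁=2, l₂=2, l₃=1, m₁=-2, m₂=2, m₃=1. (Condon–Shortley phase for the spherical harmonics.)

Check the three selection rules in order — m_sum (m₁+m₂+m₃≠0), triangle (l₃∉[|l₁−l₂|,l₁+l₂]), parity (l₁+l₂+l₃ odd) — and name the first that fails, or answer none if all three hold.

m₁+m₂+m₃ = -2 + 2 + 1 = 1  ✗
triangle: |2−2|=0 ≤ l₃=1 ≤ 2+2=4
parity: l₁+l₂+l₃ = 5 is odd

m_sum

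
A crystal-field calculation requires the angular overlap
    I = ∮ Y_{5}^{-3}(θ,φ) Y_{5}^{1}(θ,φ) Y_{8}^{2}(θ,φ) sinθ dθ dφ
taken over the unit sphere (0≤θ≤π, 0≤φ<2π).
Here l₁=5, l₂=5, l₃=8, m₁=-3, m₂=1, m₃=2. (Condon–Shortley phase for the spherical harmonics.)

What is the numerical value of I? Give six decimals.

-0.138062

m-sum 0 ✓  L=18 even ✓  0≤8≤10 ✓
Π(2lᵢ+1) = 11×11×17 = 2057
triangle coeff Δ(5,5,8) = 1/37413090
Σ_t [0,2]: t=0:+1/1036800 t=1:−1/331776 t=2:+1/1036800 = -1/921600
(3j)²=490/46189 [(5 5 8; 0 0 0)], sign=-1
Σ_t [0,2]: t=0:+1/116121600 t=1:−1/3628800 t=2:+1/1658880 = 13/38707200
(3j)²=39/3553 [(5 5 8; -3 1 2)], sign=+1
⇒ 4πI² = 1470/6137
I = (-1)√(1470/6137/(4π)) = -0.13806248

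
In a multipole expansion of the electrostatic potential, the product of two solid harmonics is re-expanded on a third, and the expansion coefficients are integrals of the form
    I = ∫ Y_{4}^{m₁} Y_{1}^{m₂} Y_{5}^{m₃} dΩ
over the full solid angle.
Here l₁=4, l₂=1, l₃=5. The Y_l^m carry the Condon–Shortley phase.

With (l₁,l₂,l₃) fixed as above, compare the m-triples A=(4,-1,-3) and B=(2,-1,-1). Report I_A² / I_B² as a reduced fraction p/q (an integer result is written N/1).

1/6

Same 4,1,5: normalisation and zero-m 3j drop out of the ratio.
A: Δ: 0! 8! 2! / 11! → 1/495; sum: t=0:+1/80640 = 1/80640; 3j²(4 1 5; 4 -1 -3) = Δ·Π!·Σ² = 1/495  (sign +1)
B: Δ: 0! 8! 2! / 11! → 1/495; sum: t=0:+1/2880 = 1/2880; 3j²(4 1 5; 2 -1 -1) = Δ·Π!·Σ² = 2/165  (sign +1)
I_A²/I_B² = (1/495)/(2/165) = 1/6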